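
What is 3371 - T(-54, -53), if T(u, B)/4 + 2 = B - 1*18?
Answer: 3663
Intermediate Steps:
T(u, B) = -80 + 4*B (T(u, B) = -8 + 4*(B - 1*18) = -8 + 4*(B - 18) = -8 + 4*(-18 + B) = -8 + (-72 + 4*B) = -80 + 4*B)
3371 - T(-54, -53) = 3371 - (-80 + 4*(-53)) = 3371 - (-80 - 212) = 3371 - 1*(-292) = 3371 + 292 = 3663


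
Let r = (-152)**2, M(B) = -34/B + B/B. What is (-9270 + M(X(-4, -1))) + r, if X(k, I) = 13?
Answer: 179821/13 ≈ 13832.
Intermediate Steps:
M(B) = 1 - 34/B (M(B) = -34/B + 1 = 1 - 34/B)
r = 23104
(-9270 + M(X(-4, -1))) + r = (-9270 + (-34 + 13)/13) + 23104 = (-9270 + (1/13)*(-21)) + 23104 = (-9270 - 21/13) + 23104 = -120531/13 + 23104 = 179821/13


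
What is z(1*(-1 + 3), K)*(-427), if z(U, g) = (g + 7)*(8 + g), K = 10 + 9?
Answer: -299754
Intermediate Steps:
K = 19
z(U, g) = (7 + g)*(8 + g)
z(1*(-1 + 3), K)*(-427) = (56 + 19² + 15*19)*(-427) = (56 + 361 + 285)*(-427) = 702*(-427) = -299754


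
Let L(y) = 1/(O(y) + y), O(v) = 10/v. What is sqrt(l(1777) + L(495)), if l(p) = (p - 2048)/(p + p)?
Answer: I*sqrt(2251864164376778)/174170878 ≈ 0.27246*I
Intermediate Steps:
l(p) = (-2048 + p)/(2*p) (l(p) = (-2048 + p)/((2*p)) = (-2048 + p)*(1/(2*p)) = (-2048 + p)/(2*p))
L(y) = 1/(y + 10/y) (L(y) = 1/(10/y + y) = 1/(y + 10/y))
sqrt(l(1777) + L(495)) = sqrt((1/2)*(-2048 + 1777)/1777 + 495/(10 + 495**2)) = sqrt((1/2)*(1/1777)*(-271) + 495/(10 + 245025)) = sqrt(-271/3554 + 495/245035) = sqrt(-271/3554 + 495*(1/245035)) = sqrt(-271/3554 + 99/49007) = sqrt(-12929051/174170878) = I*sqrt(2251864164376778)/174170878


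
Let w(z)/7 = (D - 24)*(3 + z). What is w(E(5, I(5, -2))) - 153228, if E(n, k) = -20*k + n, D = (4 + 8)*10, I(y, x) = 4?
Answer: -201612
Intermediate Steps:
D = 120 (D = 12*10 = 120)
E(n, k) = n - 20*k
w(z) = 2016 + 672*z (w(z) = 7*((120 - 24)*(3 + z)) = 7*(96*(3 + z)) = 7*(288 + 96*z) = 2016 + 672*z)
w(E(5, I(5, -2))) - 153228 = (2016 + 672*(5 - 20*4)) - 153228 = (2016 + 672*(5 - 80)) - 153228 = (2016 + 672*(-75)) - 153228 = (2016 - 50400) - 153228 = -48384 - 153228 = -201612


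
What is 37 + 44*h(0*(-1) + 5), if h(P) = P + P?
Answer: 477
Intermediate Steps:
h(P) = 2*P
37 + 44*h(0*(-1) + 5) = 37 + 44*(2*(0*(-1) + 5)) = 37 + 44*(2*(0 + 5)) = 37 + 44*(2*5) = 37 + 44*10 = 37 + 440 = 477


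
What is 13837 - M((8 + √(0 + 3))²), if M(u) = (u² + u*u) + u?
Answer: 3256 - 4304*√3 ≈ -4198.8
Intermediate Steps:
M(u) = u + 2*u² (M(u) = (u² + u²) + u = 2*u² + u = u + 2*u²)
13837 - M((8 + √(0 + 3))²) = 13837 - (8 + √(0 + 3))²*(1 + 2*(8 + √(0 + 3))²) = 13837 - (8 + √3)²*(1 + 2*(8 + √3)²)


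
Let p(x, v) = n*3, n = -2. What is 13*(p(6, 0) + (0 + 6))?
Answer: 0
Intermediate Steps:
p(x, v) = -6 (p(x, v) = -2*3 = -6)
13*(p(6, 0) + (0 + 6)) = 13*(-6 + (0 + 6)) = 13*(-6 + 6) = 13*0 = 0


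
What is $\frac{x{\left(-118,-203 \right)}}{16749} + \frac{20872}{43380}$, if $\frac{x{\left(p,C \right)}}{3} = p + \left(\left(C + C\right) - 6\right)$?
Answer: $\frac{7794748}{20182545} \approx 0.38621$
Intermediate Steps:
$x{\left(p,C \right)} = -18 + 3 p + 6 C$ ($x{\left(p,C \right)} = 3 \left(p + \left(\left(C + C\right) - 6\right)\right) = 3 \left(p + \left(2 C - 6\right)\right) = 3 \left(p + \left(-6 + 2 C\right)\right) = 3 \left(-6 + p + 2 C\right) = -18 + 3 p + 6 C$)
$\frac{x{\left(-118,-203 \right)}}{16749} + \frac{20872}{43380} = \frac{-18 + 3 \left(-118\right) + 6 \left(-203\right)}{16749} + \frac{20872}{43380} = \left(-18 - 354 - 1218\right) \frac{1}{16749} + 20872 \cdot \frac{1}{43380} = \left(-1590\right) \frac{1}{16749} + \frac{5218}{10845} = - \frac{530}{5583} + \frac{5218}{10845} = \frac{7794748}{20182545}$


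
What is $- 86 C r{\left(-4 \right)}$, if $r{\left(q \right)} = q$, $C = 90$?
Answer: $30960$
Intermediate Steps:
$- 86 C r{\left(-4 \right)} = \left(-86\right) 90 \left(-4\right) = \left(-7740\right) \left(-4\right) = 30960$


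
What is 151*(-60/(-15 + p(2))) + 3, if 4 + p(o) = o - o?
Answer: 9117/19 ≈ 479.84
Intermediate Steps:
p(o) = -4 (p(o) = -4 + (o - o) = -4 + 0 = -4)
151*(-60/(-15 + p(2))) + 3 = 151*(-60/(-15 - 4)) + 3 = 151*(-60/(-19)) + 3 = 151*(-60*(-1/19)) + 3 = 151*(60/19) + 3 = 9060/19 + 3 = 9117/19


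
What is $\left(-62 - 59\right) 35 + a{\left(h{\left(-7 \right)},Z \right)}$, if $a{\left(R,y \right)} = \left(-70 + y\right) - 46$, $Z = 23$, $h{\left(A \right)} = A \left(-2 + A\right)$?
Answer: $-4328$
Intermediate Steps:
$a{\left(R,y \right)} = -116 + y$
$\left(-62 - 59\right) 35 + a{\left(h{\left(-7 \right)},Z \right)} = \left(-62 - 59\right) 35 + \left(-116 + 23\right) = \left(-121\right) 35 - 93 = -4235 - 93 = -4328$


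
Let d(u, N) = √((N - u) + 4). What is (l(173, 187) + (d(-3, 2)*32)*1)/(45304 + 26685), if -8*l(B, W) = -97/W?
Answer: 143713/107695544 ≈ 0.0013344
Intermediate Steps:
l(B, W) = 97/(8*W) (l(B, W) = -(-97)/(8*W) = 97/(8*W))
d(u, N) = √(4 + N - u)
(l(173, 187) + (d(-3, 2)*32)*1)/(45304 + 26685) = ((97/8)/187 + (√(4 + 2 - 1*(-3))*32)*1)/(45304 + 26685) = ((97/8)*(1/187) + (√(4 + 2 + 3)*32)*1)/71989 = (97/1496 + (√9*32)*1)*(1/71989) = (97/1496 + (3*32)*1)*(1/71989) = (97/1496 + 96*1)*(1/71989) = (97/1496 + 96)*(1/71989) = (143713/1496)*(1/71989) = 143713/107695544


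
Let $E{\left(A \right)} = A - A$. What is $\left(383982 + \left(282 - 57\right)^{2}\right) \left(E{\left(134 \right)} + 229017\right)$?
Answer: $99532391319$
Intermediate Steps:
$E{\left(A \right)} = 0$
$\left(383982 + \left(282 - 57\right)^{2}\right) \left(E{\left(134 \right)} + 229017\right) = \left(383982 + \left(282 - 57\right)^{2}\right) \left(0 + 229017\right) = \left(383982 + 225^{2}\right) 229017 = \left(383982 + 50625\right) 229017 = 434607 \cdot 229017 = 99532391319$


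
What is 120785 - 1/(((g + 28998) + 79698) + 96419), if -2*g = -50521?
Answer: 55651809533/460751 ≈ 1.2079e+5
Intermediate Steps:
g = 50521/2 (g = -1/2*(-50521) = 50521/2 ≈ 25261.)
120785 - 1/(((g + 28998) + 79698) + 96419) = 120785 - 1/(((50521/2 + 28998) + 79698) + 96419) = 120785 - 1/((108517/2 + 79698) + 96419) = 120785 - 1/(267913/2 + 96419) = 120785 - 1/460751/2 = 120785 - 1*2/460751 = 120785 - 2/460751 = 55651809533/460751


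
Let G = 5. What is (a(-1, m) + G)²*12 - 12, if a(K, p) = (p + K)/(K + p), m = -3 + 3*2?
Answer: 420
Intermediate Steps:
m = 3 (m = -3 + 6 = 3)
a(K, p) = 1 (a(K, p) = (K + p)/(K + p) = 1)
(a(-1, m) + G)²*12 - 12 = (1 + 5)²*12 - 12 = 6²*12 - 12 = 36*12 - 12 = 432 - 12 = 420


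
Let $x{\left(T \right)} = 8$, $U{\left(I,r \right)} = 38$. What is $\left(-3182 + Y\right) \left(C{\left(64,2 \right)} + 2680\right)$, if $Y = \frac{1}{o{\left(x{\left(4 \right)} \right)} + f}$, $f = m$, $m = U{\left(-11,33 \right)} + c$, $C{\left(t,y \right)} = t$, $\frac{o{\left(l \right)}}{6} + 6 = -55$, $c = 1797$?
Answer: $- \frac{12826435608}{1469} \approx -8.7314 \cdot 10^{6}$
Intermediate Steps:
$o{\left(l \right)} = -366$ ($o{\left(l \right)} = -36 + 6 \left(-55\right) = -36 - 330 = -366$)
$m = 1835$ ($m = 38 + 1797 = 1835$)
$f = 1835$
$Y = \frac{1}{1469}$ ($Y = \frac{1}{-366 + 1835} = \frac{1}{1469} \approx 0.00068074$)
$\left(-3182 + Y\right) \left(C{\left(64,2 \right)} + 2680\right) = \left(-3182 + \frac{1}{1469}\right) \left(64 + 2680\right) = \left(- \frac{4674357}{1469}\right) 2744 = - \frac{12826435608}{1469}$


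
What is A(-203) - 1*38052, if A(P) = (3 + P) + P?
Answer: -38455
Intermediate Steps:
A(P) = 3 + 2*P
A(-203) - 1*38052 = (3 + 2*(-203)) - 1*38052 = (3 - 406) - 38052 = -403 - 38052 = -38455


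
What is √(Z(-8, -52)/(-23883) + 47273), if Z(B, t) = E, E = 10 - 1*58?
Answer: √2996045677609/7961 ≈ 217.42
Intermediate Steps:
E = -48 (E = 10 - 58 = -48)
Z(B, t) = -48
√(Z(-8, -52)/(-23883) + 47273) = √(-48/(-23883) + 47273) = √(-48*(-1/23883) + 47273) = √(16/7961 + 47273) = √(376340369/7961) = √2996045677609/7961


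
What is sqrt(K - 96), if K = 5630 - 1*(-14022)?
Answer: 2*sqrt(4889) ≈ 139.84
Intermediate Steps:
K = 19652 (K = 5630 + 14022 = 19652)
sqrt(K - 96) = sqrt(19652 - 96) = sqrt(19556) = 2*sqrt(4889)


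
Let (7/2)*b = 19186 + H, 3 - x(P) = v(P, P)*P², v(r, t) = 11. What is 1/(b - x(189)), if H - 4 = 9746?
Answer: 7/2808368 ≈ 2.4926e-6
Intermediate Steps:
H = 9750 (H = 4 + 9746 = 9750)
x(P) = 3 - 11*P²
b = 57872/7 (b = 2*(19186 + 9750)/7 = (2/7)*28936 = 57872/7 ≈ 8267.4)
1/(b - x(189)) = 1/(57872/7 - (3 - 11*189²)) = 1/(57872/7 - (3 - 11*35721)) = 1/(57872/7 - (3 - 392931)) = 1/(57872/7 - 1*(-392928)) = 1/(57872/7 + 392928) = 1/(2808368/7) = 7/2808368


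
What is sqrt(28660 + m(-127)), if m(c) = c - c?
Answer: 2*sqrt(7165) ≈ 169.29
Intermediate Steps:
m(c) = 0
sqrt(28660 + m(-127)) = sqrt(28660 + 0) = sqrt(28660) = 2*sqrt(7165)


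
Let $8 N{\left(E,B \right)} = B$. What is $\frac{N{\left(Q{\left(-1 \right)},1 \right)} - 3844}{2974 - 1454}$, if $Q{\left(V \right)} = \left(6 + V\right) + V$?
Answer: $- \frac{30751}{12160} \approx -2.5289$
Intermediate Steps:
$Q{\left(V \right)} = 6 + 2 V$
$N{\left(E,B \right)} = \frac{B}{8}$
$\frac{N{\left(Q{\left(-1 \right)},1 \right)} - 3844}{2974 - 1454} = \frac{\frac{1}{8} \cdot 1 - 3844}{2974 - 1454} = \frac{\frac{1}{8} - 3844}{1520} = \left(- \frac{30751}{8}\right) \frac{1}{1520} = - \frac{30751}{12160}$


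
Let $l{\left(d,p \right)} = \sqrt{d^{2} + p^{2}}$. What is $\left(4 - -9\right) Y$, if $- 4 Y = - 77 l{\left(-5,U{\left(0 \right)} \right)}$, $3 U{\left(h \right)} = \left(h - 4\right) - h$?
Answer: $\frac{1001 \sqrt{241}}{12} \approx 1295.0$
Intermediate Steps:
$U{\left(h \right)} = - \frac{4}{3}$ ($U{\left(h \right)} = \frac{\left(h - 4\right) - h}{3} = \frac{\left(-4 + h\right) - h}{3} = \frac{1}{3} \left(-4\right) = - \frac{4}{3}$)
$Y = \frac{77 \sqrt{241}}{12}$ ($Y = - \frac{\left(-77\right) \sqrt{\left(-5\right)^{2} + \left(- \frac{4}{3}\right)^{2}}}{4} = - \frac{\left(-77\right) \sqrt{25 + \frac{16}{9}}}{4} = - \frac{\left(-77\right) \sqrt{\frac{241}{9}}}{4} = - \frac{\left(-77\right) \frac{\sqrt{241}}{3}}{4} = - \frac{\left(- \frac{77}{3}\right) \sqrt{241}}{4} = \frac{77 \sqrt{241}}{12} \approx 99.613$)
$\left(4 - -9\right) Y = \left(4 - -9\right) \frac{77 \sqrt{241}}{12} = \left(4 + 9\right) \frac{77 \sqrt{241}}{12} = 13 \frac{77 \sqrt{241}}{12} = \frac{1001 \sqrt{241}}{12}$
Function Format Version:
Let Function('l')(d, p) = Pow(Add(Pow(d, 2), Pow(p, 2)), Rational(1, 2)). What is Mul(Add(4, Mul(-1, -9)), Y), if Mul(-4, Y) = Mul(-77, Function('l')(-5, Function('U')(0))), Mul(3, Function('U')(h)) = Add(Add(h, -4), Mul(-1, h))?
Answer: Mul(Rational(1001, 12), Pow(241, Rational(1, 2))) ≈ 1295.0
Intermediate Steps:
Function('U')(h) = Rational(-4, 3) (Function('U')(h) = Mul(Rational(1, 3), Add(Add(h, -4), Mul(-1, h))) = Mul(Rational(1, 3), Add(Add(-4, h), Mul(-1, h))) = Mul(Rational(1, 3), -4) = Rational(-4, 3))
Y = Mul(Rational(77, 12), Pow(241, Rational(1, 2))) (Y = Mul(Rational(-1, 4), Mul(-77, Pow(Add(Pow(-5, 2), Pow(Rational(-4, 3), 2)), Rational(1, 2)))) = Mul(Rational(-1, 4), Mul(-77, Pow(Add(25, Rational(16, 9)), Rational(1, 2)))) = Mul(Rational(-1, 4), Mul(-77, Pow(Rational(241, 9), Rational(1, 2)))) = Mul(Rational(-1, 4), Mul(-77, Mul(Rational(1, 3), Pow(241, Rational(1, 2))))) = Mul(Rational(-1, 4), Mul(Rational(-77, 3), Pow(241, Rational(1, 2)))) = Mul(Rational(77, 12), Pow(241, Rational(1, 2))) ≈ 99.613)
Mul(Add(4, Mul(-1, -9)), Y) = Mul(Add(4, Mul(-1, -9)), Mul(Rational(77, 12), Pow(241, Rational(1, 2)))) = Mul(Add(4, 9), Mul(Rational(77, 12), Pow(241, Rational(1, 2)))) = Mul(13, Mul(Rational(77, 12), Pow(241, Rational(1, 2)))) = Mul(Rational(1001, 12), Pow(241, Rational(1, 2)))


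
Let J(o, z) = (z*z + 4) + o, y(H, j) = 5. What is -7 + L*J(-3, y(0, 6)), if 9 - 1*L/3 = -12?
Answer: 1631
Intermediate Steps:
L = 63 (L = 27 - 3*(-12) = 27 + 36 = 63)
J(o, z) = 4 + o + z² (J(o, z) = (z² + 4) + o = (4 + z²) + o = 4 + o + z²)
-7 + L*J(-3, y(0, 6)) = -7 + 63*(4 - 3 + 5²) = -7 + 63*(4 - 3 + 25) = -7 + 63*26 = -7 + 1638 = 1631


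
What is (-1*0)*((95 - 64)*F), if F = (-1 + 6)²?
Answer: 0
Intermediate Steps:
F = 25 (F = 5² = 25)
(-1*0)*((95 - 64)*F) = (-1*0)*((95 - 64)*25) = 0*(31*25) = 0*775 = 0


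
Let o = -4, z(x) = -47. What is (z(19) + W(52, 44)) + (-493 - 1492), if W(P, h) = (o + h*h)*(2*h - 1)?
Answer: 166052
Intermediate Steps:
W(P, h) = (-1 + 2*h)*(-4 + h²) (W(P, h) = (-4 + h*h)*(2*h - 1) = (-4 + h²)*(-1 + 2*h) = (-1 + 2*h)*(-4 + h²))
(z(19) + W(52, 44)) + (-493 - 1492) = (-47 + (4 - 1*44² - 8*44 + 2*44³)) + (-493 - 1492) = (-47 + (4 - 1*1936 - 352 + 2*85184)) - 1985 = (-47 + (4 - 1936 - 352 + 170368)) - 1985 = (-47 + 168084) - 1985 = 168037 - 1985 = 166052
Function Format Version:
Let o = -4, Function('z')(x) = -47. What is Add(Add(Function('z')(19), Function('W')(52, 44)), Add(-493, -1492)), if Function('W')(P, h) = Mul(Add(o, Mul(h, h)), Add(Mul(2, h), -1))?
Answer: 166052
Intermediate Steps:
Function('W')(P, h) = Mul(Add(-1, Mul(2, h)), Add(-4, Pow(h, 2))) (Function('W')(P, h) = Mul(Add(-4, Mul(h, h)), Add(Mul(2, h), -1)) = Mul(Add(-4, Pow(h, 2)), Add(-1, Mul(2, h))) = Mul(Add(-1, Mul(2, h)), Add(-4, Pow(h, 2))))
Add(Add(Function('z')(19), Function('W')(52, 44)), Add(-493, -1492)) = Add(Add(-47, Add(4, Mul(-1, Pow(44, 2)), Mul(-8, 44), Mul(2, Pow(44, 3)))), Add(-493, -1492)) = Add(Add(-47, Add(4, Mul(-1, 1936), -352, Mul(2, 85184))), -1985) = Add(Add(-47, Add(4, -1936, -352, 170368)), -1985) = Add(Add(-47, 168084), -1985) = Add(168037, -1985) = 166052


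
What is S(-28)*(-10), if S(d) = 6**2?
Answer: -360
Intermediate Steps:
S(d) = 36
S(-28)*(-10) = 36*(-10) = -360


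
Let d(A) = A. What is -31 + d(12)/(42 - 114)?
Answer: -187/6 ≈ -31.167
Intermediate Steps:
-31 + d(12)/(42 - 114) = -31 + 12/(42 - 114) = -31 + 12/(-72) = -31 + 12*(-1/72) = -31 - 1/6 = -187/6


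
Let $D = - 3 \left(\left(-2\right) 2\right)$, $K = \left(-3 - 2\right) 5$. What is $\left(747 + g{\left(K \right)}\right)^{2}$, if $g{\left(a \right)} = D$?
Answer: $576081$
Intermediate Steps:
$K = -25$ ($K = \left(-5\right) 5 = -25$)
$D = 12$ ($D = \left(-3\right) \left(-4\right) = 12$)
$g{\left(a \right)} = 12$
$\left(747 + g{\left(K \right)}\right)^{2} = \left(747 + 12\right)^{2} = 759^{2} = 576081$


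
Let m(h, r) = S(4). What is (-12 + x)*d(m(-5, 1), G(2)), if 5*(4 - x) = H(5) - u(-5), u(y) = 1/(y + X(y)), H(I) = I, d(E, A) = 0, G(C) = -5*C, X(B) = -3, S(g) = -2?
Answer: 0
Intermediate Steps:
m(h, r) = -2
u(y) = 1/(-3 + y) (u(y) = 1/(y - 3) = 1/(-3 + y))
x = 119/40 (x = 4 - (5 - 1/(-3 - 5))/5 = 4 - (5 - 1/(-8))/5 = 4 - (5 - 1*(-⅛))/5 = 4 - (5 + ⅛)/5 = 4 - ⅕*41/8 = 4 - 41/40 = 119/40 ≈ 2.9750)
(-12 + x)*d(m(-5, 1), G(2)) = (-12 + 119/40)*0 = -361/40*0 = 0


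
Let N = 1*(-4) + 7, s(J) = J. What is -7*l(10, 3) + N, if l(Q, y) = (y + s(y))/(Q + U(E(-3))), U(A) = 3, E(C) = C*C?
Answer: -3/13 ≈ -0.23077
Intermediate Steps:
E(C) = C²
l(Q, y) = 2*y/(3 + Q) (l(Q, y) = (y + y)/(Q + 3) = (2*y)/(3 + Q) = 2*y/(3 + Q))
N = 3 (N = -4 + 7 = 3)
-7*l(10, 3) + N = -14*3/(3 + 10) + 3 = -14*3/13 + 3 = -7*6/13 + 3 = -42/13 + 3 = -3/13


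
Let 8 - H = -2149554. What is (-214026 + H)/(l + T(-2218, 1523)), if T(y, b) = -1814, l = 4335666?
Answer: 483884/1083463 ≈ 0.44661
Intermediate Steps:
H = 2149562 (H = 8 - 1*(-2149554) = 8 + 2149554 = 2149562)
(-214026 + H)/(l + T(-2218, 1523)) = (-214026 + 2149562)/(4335666 - 1814) = 1935536/4333852 = 1935536*(1/4333852) = 483884/1083463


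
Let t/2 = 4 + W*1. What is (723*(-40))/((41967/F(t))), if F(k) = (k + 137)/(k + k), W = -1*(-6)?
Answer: -37837/13989 ≈ -2.7048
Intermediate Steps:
W = 6
t = 20 (t = 2*(4 + 6*1) = 2*(4 + 6) = 2*10 = 20)
F(k) = (137 + k)/(2*k) (F(k) = (137 + k)/((2*k)) = (137 + k)*(1/(2*k)) = (137 + k)/(2*k))
(723*(-40))/((41967/F(t))) = (723*(-40))/((41967/(((1/2)*(137 + 20)/20)))) = -28920/(41967/(((1/2)*(1/20)*157))) = -28920/(41967/(157/40)) = -28920/(41967*(40/157)) = -28920/1678680/157 = -28920*157/1678680 = -37837/13989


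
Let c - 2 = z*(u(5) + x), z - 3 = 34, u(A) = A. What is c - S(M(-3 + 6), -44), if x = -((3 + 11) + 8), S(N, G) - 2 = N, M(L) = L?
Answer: -632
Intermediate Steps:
z = 37 (z = 3 + 34 = 37)
S(N, G) = 2 + N
x = -22 (x = -(14 + 8) = -1*22 = -22)
c = -627 (c = 2 + 37*(5 - 22) = 2 + 37*(-17) = 2 - 629 = -627)
c - S(M(-3 + 6), -44) = -627 - (2 + (-3 + 6)) = -627 - (2 + 3) = -627 - 1*5 = -627 - 5 = -632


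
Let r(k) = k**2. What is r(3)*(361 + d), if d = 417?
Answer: 7002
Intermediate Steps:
r(3)*(361 + d) = 3**2*(361 + 417) = 9*778 = 7002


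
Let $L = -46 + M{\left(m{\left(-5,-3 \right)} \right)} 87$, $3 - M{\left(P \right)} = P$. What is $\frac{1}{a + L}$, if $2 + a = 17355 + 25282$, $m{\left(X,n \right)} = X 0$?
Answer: $\frac{1}{42850} \approx 2.3337 \cdot 10^{-5}$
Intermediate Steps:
$m{\left(X,n \right)} = 0$
$M{\left(P \right)} = 3 - P$
$L = 215$ ($L = -46 + \left(3 - 0\right) 87 = -46 + \left(3 + 0\right) 87 = -46 + 3 \cdot 87 = -46 + 261 = 215$)
$a = 42635$ ($a = -2 + \left(17355 + 25282\right) = -2 + 42637 = 42635$)
$\frac{1}{a + L} = \frac{1}{42635 + 215} = \frac{1}{42850}$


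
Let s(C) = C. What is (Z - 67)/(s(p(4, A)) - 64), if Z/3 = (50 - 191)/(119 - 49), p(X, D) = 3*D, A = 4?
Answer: 5113/3640 ≈ 1.4047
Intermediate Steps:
Z = -423/70 (Z = 3*((50 - 191)/(119 - 49)) = 3*(-141/70) = -423/70 ≈ -6.0429)
(Z - 67)/(s(p(4, A)) - 64) = (-423/70 - 67)/(3*4 - 64) = -5113/(70*(12 - 64)) = -5113/70/(-52) = -5113/70*(-1/52) = 5113/3640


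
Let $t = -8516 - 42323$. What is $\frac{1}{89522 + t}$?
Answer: $\frac{1}{38683} \approx 2.5851 \cdot 10^{-5}$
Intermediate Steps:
$t = -50839$ ($t = -8516 - 42323 = -50839$)
$\frac{1}{89522 + t} = \frac{1}{89522 - 50839} = \frac{1}{38683}$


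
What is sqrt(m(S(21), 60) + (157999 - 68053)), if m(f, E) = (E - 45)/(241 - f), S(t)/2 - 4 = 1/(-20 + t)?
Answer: sqrt(533290219)/77 ≈ 299.91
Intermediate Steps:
S(t) = 8 + 2/(-20 + t)
m(f, E) = (-45 + E)/(241 - f)
sqrt(m(S(21), 60) + (157999 - 68053)) = sqrt((45 - 1*60)/(-241 + 2*(-79 + 4*21)/(-20 + 21)) + (157999 - 68053)) = sqrt((45 - 60)/(-241 + 2*(-79 + 84)/1) + 89946) = sqrt(-15/(-241 + 2*1*5) + 89946) = sqrt(-15/(-241 + 10) + 89946) = sqrt(-15/(-231) + 89946) = sqrt(-1/231*(-15) + 89946) = sqrt(5/77 + 89946) = sqrt(6925847/77) = sqrt(533290219)/77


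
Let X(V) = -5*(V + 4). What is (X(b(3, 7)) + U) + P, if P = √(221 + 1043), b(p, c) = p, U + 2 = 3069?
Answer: 3032 + 4*√79 ≈ 3067.6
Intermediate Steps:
U = 3067 (U = -2 + 3069 = 3067)
P = 4*√79 (P = √1264 = 4*√79 ≈ 35.553)
X(V) = -20 - 5*V (X(V) = -5*(4 + V) = -20 - 5*V)
(X(b(3, 7)) + U) + P = ((-20 - 5*3) + 3067) + 4*√79 = ((-20 - 15) + 3067) + 4*√79 = (-35 + 3067) + 4*√79 = 3032 + 4*√79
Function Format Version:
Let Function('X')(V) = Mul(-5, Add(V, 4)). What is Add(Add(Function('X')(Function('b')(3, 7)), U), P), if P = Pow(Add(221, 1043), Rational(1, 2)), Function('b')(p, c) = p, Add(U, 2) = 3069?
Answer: Add(3032, Mul(4, Pow(79, Rational(1, 2)))) ≈ 3067.6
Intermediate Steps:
U = 3067 (U = Add(-2, 3069) = 3067)
P = Mul(4, Pow(79, Rational(1, 2))) (P = Pow(1264, Rational(1, 2)) = Mul(4, Pow(79, Rational(1, 2))) ≈ 35.553)
Function('X')(V) = Add(-20, Mul(-5, V)) (Function('X')(V) = Mul(-5, Add(4, V)) = Add(-20, Mul(-5, V)))
Add(Add(Function('X')(Function('b')(3, 7)), U), P) = Add(Add(Add(-20, Mul(-5, 3)), 3067), Mul(4, Pow(79, Rational(1, 2)))) = Add(Add(Add(-20, -15), 3067), Mul(4, Pow(79, Rational(1, 2)))) = Add(Add(-35, 3067), Mul(4, Pow(79, Rational(1, 2)))) = Add(3032, Mul(4, Pow(79, Rational(1, 2))))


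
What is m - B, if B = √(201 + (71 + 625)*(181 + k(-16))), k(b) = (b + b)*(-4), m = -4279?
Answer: -4279 - √215265 ≈ -4743.0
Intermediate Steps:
k(b) = -8*b (k(b) = (2*b)*(-4) = -8*b)
B = √215265 (B = √(201 + (71 + 625)*(181 - 8*(-16))) = √(201 + 696*(181 + 128)) = √(201 + 696*309) = √(201 + 215064) = √215265 ≈ 463.97)
m - B = -4279 - √215265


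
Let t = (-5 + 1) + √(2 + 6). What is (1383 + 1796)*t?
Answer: -12716 + 6358*√2 ≈ -3724.4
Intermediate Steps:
t = -4 + 2*√2 (t = -4 + √8 = -4 + 2*√2 ≈ -1.1716)
(1383 + 1796)*t = (1383 + 1796)*(-4 + 2*√2) = 3179*(-4 + 2*√2) = -12716 + 6358*√2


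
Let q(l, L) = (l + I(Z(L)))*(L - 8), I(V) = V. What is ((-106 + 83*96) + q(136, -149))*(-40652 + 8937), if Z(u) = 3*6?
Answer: 517461940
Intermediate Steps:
Z(u) = 18
q(l, L) = (-8 + L)*(18 + l) (q(l, L) = (l + 18)*(L - 8) = (18 + l)*(-8 + L) = (-8 + L)*(18 + l))
((-106 + 83*96) + q(136, -149))*(-40652 + 8937) = ((-106 + 83*96) + (-144 - 8*136 + 18*(-149) - 149*136))*(-40652 + 8937) = ((-106 + 7968) + (-144 - 1088 - 2682 - 20264))*(-31715) = (7862 - 24178)*(-31715) = -16316*(-31715) = 517461940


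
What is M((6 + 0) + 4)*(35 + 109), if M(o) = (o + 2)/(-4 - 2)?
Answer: -288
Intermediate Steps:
M(o) = -⅓ - o/6 (M(o) = (2 + o)/(-6) = (2 + o)*(-⅙) = -⅓ - o/6)
M((6 + 0) + 4)*(35 + 109) = (-⅓ - ((6 + 0) + 4)/6)*(35 + 109) = (-⅓ - (6 + 4)/6)*144 = (-⅓ - ⅙*10)*144 = (-⅓ - 5/3)*144 = -2*144 = -288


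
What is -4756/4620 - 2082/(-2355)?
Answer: -26359/181335 ≈ -0.14536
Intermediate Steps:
-4756/4620 - 2082/(-2355) = -4756*1/4620 - 2082*(-1/2355) = -1189/1155 + 694/785 = -26359/181335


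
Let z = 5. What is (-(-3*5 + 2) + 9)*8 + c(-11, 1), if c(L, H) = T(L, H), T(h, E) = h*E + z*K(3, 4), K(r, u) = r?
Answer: 180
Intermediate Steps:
T(h, E) = 15 + E*h (T(h, E) = h*E + 5*3 = E*h + 15 = 15 + E*h)
c(L, H) = 15 + H*L
(-(-3*5 + 2) + 9)*8 + c(-11, 1) = (-(-3*5 + 2) + 9)*8 + (15 + 1*(-11)) = (-(-15 + 2) + 9)*8 + (15 - 11) = (-1*(-13) + 9)*8 + 4 = (13 + 9)*8 + 4 = 22*8 + 4 = 176 + 4 = 180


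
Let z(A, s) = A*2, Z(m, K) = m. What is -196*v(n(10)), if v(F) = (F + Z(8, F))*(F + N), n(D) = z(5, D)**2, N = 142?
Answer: -5122656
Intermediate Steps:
z(A, s) = 2*A
n(D) = 100 (n(D) = (2*5)**2 = 10**2 = 100)
v(F) = (8 + F)*(142 + F) (v(F) = (F + 8)*(F + 142) = (8 + F)*(142 + F))
-196*v(n(10)) = -196*(1136 + 100**2 + 150*100) = -196*(1136 + 10000 + 15000) = -196*26136 = -5122656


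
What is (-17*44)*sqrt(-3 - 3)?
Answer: -748*I*sqrt(6) ≈ -1832.2*I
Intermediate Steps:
(-17*44)*sqrt(-3 - 3) = -748*I*sqrt(6)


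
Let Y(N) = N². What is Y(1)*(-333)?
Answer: -333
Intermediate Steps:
Y(1)*(-333) = 1²*(-333) = 1*(-333) = -333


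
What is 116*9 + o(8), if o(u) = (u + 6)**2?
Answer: 1240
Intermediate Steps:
o(u) = (6 + u)**2
116*9 + o(8) = 116*9 + (6 + 8)**2 = 1044 + 14**2 = 1044 + 196 = 1240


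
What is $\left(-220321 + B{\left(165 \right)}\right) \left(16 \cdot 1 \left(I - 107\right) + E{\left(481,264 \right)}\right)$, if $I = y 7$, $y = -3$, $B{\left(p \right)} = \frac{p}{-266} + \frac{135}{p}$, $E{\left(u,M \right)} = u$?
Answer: $\frac{1010180131189}{2926} \approx 3.4524 \cdot 10^{8}$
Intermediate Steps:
$B{\left(p \right)} = \frac{135}{p} - \frac{p}{266}$ ($B{\left(p \right)} = p \left(- \frac{1}{266}\right) + \frac{135}{p} = - \frac{p}{266} + \frac{135}{p} = \frac{135}{p} - \frac{p}{266}$)
$I = -21$ ($I = \left(-3\right) 7 = -21$)
$\left(-220321 + B{\left(165 \right)}\right) \left(16 \cdot 1 \left(I - 107\right) + E{\left(481,264 \right)}\right) = \left(-220321 + \left(\frac{135}{165} - \frac{165}{266}\right)\right) \left(16 \cdot 1 \left(-21 - 107\right) + 481\right) = \left(-220321 + \left(135 \cdot \frac{1}{165} - \frac{165}{266}\right)\right) \left(16 \left(-128\right) + 481\right) = \left(-220321 + \left(\frac{9}{11} - \frac{165}{266}\right)\right) \left(-2048 + 481\right) = \left(-220321 + \frac{579}{2926}\right) \left(-1567\right) = \left(- \frac{644658667}{2926}\right) \left(-1567\right) = \frac{1010180131189}{2926}$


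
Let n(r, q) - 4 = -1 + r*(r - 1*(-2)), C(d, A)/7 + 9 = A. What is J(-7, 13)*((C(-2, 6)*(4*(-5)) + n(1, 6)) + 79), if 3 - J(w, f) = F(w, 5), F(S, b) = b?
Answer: -1010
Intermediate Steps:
C(d, A) = -63 + 7*A
J(w, f) = -2 (J(w, f) = 3 - 1*5 = 3 - 5 = -2)
n(r, q) = 3 + r*(2 + r) (n(r, q) = 4 + (-1 + r*(r - 1*(-2))) = 4 + (-1 + r*(r + 2)) = 4 + (-1 + r*(2 + r)) = 3 + r*(2 + r))
J(-7, 13)*((C(-2, 6)*(4*(-5)) + n(1, 6)) + 79) = -2*(((-63 + 7*6)*(4*(-5)) + (3 + 1² + 2*1)) + 79) = -2*(((-63 + 42)*(-20) + (3 + 1 + 2)) + 79) = -2*((-21*(-20) + 6) + 79) = -2*((420 + 6) + 79) = -2*(426 + 79) = -2*505 = -1010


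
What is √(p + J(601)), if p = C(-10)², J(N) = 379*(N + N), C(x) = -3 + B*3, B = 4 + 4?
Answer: √455999 ≈ 675.28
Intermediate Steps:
B = 8
C(x) = 21 (C(x) = -3 + 8*3 = -3 + 24 = 21)
J(N) = 758*N (J(N) = 379*(2*N) = 758*N)
p = 441 (p = 21² = 441)
√(p + J(601)) = √(441 + 758*601) = √(441 + 455558) = √455999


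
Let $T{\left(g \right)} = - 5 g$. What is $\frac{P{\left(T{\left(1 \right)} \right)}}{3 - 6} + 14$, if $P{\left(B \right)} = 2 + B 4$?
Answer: $20$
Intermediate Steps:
$P{\left(B \right)} = 2 + 4 B$
$\frac{P{\left(T{\left(1 \right)} \right)}}{3 - 6} + 14 = \frac{2 + 4 \left(\left(-5\right) 1\right)}{3 - 6} + 14 = \frac{2 + 4 \left(-5\right)}{-3} + 14 = - \frac{2 - 20}{3} + 14 = \left(- \frac{1}{3}\right) \left(-18\right) + 14 = 6 + 14 = 20$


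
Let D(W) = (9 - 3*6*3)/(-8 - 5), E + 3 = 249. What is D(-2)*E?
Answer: 11070/13 ≈ 851.54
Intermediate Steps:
E = 246 (E = -3 + 249 = 246)
D(W) = 45/13 (D(W) = (9 - 18*3)/(-13) = (9 - 54)*(-1/13) = -45*(-1/13) = 45/13)
D(-2)*E = (45/13)*246 = 11070/13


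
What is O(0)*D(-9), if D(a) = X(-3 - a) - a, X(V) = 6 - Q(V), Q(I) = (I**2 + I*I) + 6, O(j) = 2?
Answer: -126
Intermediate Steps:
Q(I) = 6 + 2*I**2 (Q(I) = (I**2 + I**2) + 6 = 2*I**2 + 6 = 6 + 2*I**2)
X(V) = -2*V**2 (X(V) = 6 - (6 + 2*V**2) = 6 + (-6 - 2*V**2) = -2*V**2)
D(a) = -a - 2*(-3 - a)**2 (D(a) = -2*(-3 - a)**2 - a = -a - 2*(-3 - a)**2)
O(0)*D(-9) = 2*(-1*(-9) - 2*(3 - 9)**2) = 2*(9 - 2*(-6)**2) = 2*(9 - 2*36) = 2*(9 - 72) = 2*(-63) = -126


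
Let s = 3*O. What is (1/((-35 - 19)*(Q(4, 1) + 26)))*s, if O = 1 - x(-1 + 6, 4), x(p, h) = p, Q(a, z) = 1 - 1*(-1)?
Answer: 1/126 ≈ 0.0079365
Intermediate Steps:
Q(a, z) = 2 (Q(a, z) = 1 + 1 = 2)
O = -4 (O = 1 - (-1 + 6) = 1 - 1*5 = 1 - 5 = -4)
s = -12 (s = 3*(-4) = -12)
(1/((-35 - 19)*(Q(4, 1) + 26)))*s = (1/((-35 - 19)*(2 + 26)))*(-12) = (1/(-54*28))*(-12) = -1/54*1/28*(-12) = -1/1512*(-12) = 1/126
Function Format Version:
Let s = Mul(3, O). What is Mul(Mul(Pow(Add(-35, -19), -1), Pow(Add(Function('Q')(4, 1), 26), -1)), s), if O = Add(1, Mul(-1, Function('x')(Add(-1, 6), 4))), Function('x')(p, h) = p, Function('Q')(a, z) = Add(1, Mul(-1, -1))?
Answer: Rational(1, 126) ≈ 0.0079365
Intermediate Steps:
Function('Q')(a, z) = 2 (Function('Q')(a, z) = Add(1, 1) = 2)
O = -4 (O = Add(1, Mul(-1, Add(-1, 6))) = Add(1, Mul(-1, 5)) = Add(1, -5) = -4)
s = -12 (s = Mul(3, -4) = -12)
Mul(Mul(Pow(Add(-35, -19), -1), Pow(Add(Function('Q')(4, 1), 26), -1)), s) = Mul(Mul(Pow(Add(-35, -19), -1), Pow(Add(2, 26), -1)), -12) = Mul(Mul(Pow(-54, -1), Pow(28, -1)), -12) = Mul(Mul(Rational(-1, 54), Rational(1, 28)), -12) = Mul(Rational(-1, 1512), -12) = Rational(1, 126)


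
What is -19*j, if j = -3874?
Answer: 73606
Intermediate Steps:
-19*j = -19*(-3874) = 73606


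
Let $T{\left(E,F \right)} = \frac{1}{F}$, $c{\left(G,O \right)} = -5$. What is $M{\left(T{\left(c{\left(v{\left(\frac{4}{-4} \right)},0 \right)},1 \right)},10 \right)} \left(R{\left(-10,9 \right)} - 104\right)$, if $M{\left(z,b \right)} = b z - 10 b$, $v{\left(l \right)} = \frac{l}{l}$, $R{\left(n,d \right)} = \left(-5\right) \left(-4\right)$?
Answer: $7560$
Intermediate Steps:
$R{\left(n,d \right)} = 20$
$v{\left(l \right)} = 1$
$M{\left(z,b \right)} = - 10 b + b z$
$M{\left(T{\left(c{\left(v{\left(\frac{4}{-4} \right)},0 \right)},1 \right)},10 \right)} \left(R{\left(-10,9 \right)} - 104\right) = 10 \left(-10 + 1^{-1}\right) \left(20 - 104\right) = 10 \left(-10 + 1\right) \left(-84\right) = 10 \left(-9\right) \left(-84\right) = \left(-90\right) \left(-84\right) = 7560$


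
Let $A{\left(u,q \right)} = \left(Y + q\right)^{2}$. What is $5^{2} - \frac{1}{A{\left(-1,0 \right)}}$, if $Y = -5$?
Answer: $\frac{624}{25} \approx 24.96$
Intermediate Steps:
$A{\left(u,q \right)} = \left(-5 + q\right)^{2}$
$5^{2} - \frac{1}{A{\left(-1,0 \right)}} = 5^{2} - \frac{1}{\left(-5 + 0\right)^{2}} = 25 - \frac{1}{\left(-5\right)^{2}} = 25 - \frac{1}{25} = \frac{624}{25}$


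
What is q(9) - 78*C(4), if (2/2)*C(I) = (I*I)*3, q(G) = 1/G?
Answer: -33695/9 ≈ -3743.9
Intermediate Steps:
C(I) = 3*I² (C(I) = (I*I)*3 = I²*3 = 3*I²)
q(9) - 78*C(4) = 1/9 - 234*4² = ⅑ - 234*16 = ⅑ - 78*48 = ⅑ - 3744 = -33695/9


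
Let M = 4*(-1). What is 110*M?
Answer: -440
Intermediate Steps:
M = -4
110*M = 110*(-4) = -440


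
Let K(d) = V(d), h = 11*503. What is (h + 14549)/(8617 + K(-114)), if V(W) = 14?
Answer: 6694/2877 ≈ 2.3267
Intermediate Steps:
h = 5533
K(d) = 14
(h + 14549)/(8617 + K(-114)) = (5533 + 14549)/(8617 + 14) = 20082/8631 = 20082*(1/8631) = 6694/2877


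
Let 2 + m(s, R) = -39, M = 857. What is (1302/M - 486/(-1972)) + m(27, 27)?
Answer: -33153059/845002 ≈ -39.234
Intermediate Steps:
m(s, R) = -41 (m(s, R) = -2 - 39 = -41)
(1302/M - 486/(-1972)) + m(27, 27) = (1302/857 - 486/(-1972)) - 41 = (1302*(1/857) - 486*(-1/1972)) - 41 = (1302/857 + 243/986) - 41 = 1492023/845002 - 41 = -33153059/845002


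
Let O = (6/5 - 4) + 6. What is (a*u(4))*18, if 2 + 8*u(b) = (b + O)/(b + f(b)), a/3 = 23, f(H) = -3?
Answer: 8073/10 ≈ 807.30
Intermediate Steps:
O = 16/5 (O = (6*(⅕) - 4) + 6 = (6/5 - 4) + 6 = -14/5 + 6 = 16/5 ≈ 3.2000)
a = 69 (a = 3*23 = 69)
u(b) = -¼ + (16/5 + b)/(8*(-3 + b)) (u(b) = -¼ + ((b + 16/5)/(b - 3))/8 = -¼ + ((16/5 + b)/(-3 + b))/8 = -¼ + (16/5 + b)/(8*(-3 + b)))
(a*u(4))*18 = (69*((46 - 5*4)/(40*(-3 + 4))))*18 = (69*((1/40)*(46 - 20)/1))*18 = (69*((1/40)*1*26))*18 = (69*(13/20))*18 = (897/20)*18 = 8073/10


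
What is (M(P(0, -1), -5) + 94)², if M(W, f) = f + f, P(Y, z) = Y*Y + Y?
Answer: 7056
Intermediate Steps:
P(Y, z) = Y + Y² (P(Y, z) = Y² + Y = Y + Y²)
M(W, f) = 2*f
(M(P(0, -1), -5) + 94)² = (2*(-5) + 94)² = (-10 + 94)² = 84² = 7056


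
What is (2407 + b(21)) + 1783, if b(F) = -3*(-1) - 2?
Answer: 4191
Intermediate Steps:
b(F) = 1 (b(F) = 3 - 2 = 1)
(2407 + b(21)) + 1783 = (2407 + 1) + 1783 = 2408 + 1783 = 4191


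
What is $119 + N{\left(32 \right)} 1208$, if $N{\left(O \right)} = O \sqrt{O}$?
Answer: $119 + 154624 \sqrt{2} \approx 2.1879 \cdot 10^{5}$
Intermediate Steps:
$N{\left(O \right)} = O^{\frac{3}{2}}$
$119 + N{\left(32 \right)} 1208 = 119 + 32^{\frac{3}{2}} \cdot 1208 = 119 + 128 \sqrt{2} \cdot 1208 = 119 + 154624 \sqrt{2}$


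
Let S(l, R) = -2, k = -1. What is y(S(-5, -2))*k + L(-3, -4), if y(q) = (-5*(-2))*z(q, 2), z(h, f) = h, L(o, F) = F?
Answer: 16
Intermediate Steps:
y(q) = 10*q (y(q) = (-5*(-2))*q = 10*q)
y(S(-5, -2))*k + L(-3, -4) = (10*(-2))*(-1) - 4 = -20*(-1) - 4 = 20 - 4 = 16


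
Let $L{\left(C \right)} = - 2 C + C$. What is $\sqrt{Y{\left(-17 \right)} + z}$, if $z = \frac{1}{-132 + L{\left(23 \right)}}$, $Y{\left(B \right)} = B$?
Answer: $\frac{2 i \sqrt{102145}}{155} \approx 4.1239 i$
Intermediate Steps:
$L{\left(C \right)} = - C$
$z = - \frac{1}{155}$ ($z = \frac{1}{-132 - 23} = \frac{1}{-155} = - \frac{1}{155} \approx -0.0064516$)
$\sqrt{Y{\left(-17 \right)} + z} = \sqrt{-17 - \frac{1}{155}} = \sqrt{- \frac{2636}{155}} = \frac{2 i \sqrt{102145}}{155}$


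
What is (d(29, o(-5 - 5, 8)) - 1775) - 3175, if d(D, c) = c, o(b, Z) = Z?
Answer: -4942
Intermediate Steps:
(d(29, o(-5 - 5, 8)) - 1775) - 3175 = (8 - 1775) - 3175 = -1767 - 3175 = -4942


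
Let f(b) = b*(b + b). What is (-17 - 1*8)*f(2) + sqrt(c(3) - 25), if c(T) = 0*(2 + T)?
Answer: -200 + 5*I ≈ -200.0 + 5.0*I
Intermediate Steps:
f(b) = 2*b**2 (f(b) = b*(2*b) = 2*b**2)
c(T) = 0
(-17 - 1*8)*f(2) + sqrt(c(3) - 25) = (-17 - 1*8)*(2*2**2) + sqrt(0 - 25) = (-17 - 8)*(2*4) + sqrt(-25) = -25*8 + 5*I = -200 + 5*I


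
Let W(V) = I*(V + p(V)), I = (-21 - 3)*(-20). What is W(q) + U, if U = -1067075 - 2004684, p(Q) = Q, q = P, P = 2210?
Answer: -950159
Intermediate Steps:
q = 2210
I = 480 (I = -24*(-20) = 480)
U = -3071759
W(V) = 960*V (W(V) = 480*(V + V) = 480*(2*V) = 960*V)
W(q) + U = 960*2210 - 3071759 = 2121600 - 3071759 = -950159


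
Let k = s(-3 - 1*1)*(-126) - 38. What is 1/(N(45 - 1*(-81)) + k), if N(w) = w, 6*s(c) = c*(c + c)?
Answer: -1/584 ≈ -0.0017123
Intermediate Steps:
s(c) = c**2/3 (s(c) = (c*(c + c))/6 = (c*(2*c))/6 = (2*c**2)/6 = c**2/3)
k = -710 (k = ((-3 - 1*1)**2/3)*(-126) - 38 = ((-3 - 1)**2/3)*(-126) - 38 = ((1/3)*(-4)**2)*(-126) - 38 = ((1/3)*16)*(-126) - 38 = (16/3)*(-126) - 38 = -672 - 38 = -710)
1/(N(45 - 1*(-81)) + k) = 1/((45 - 1*(-81)) - 710) = 1/((45 + 81) - 710) = 1/(126 - 710) = 1/(-584) = -1/584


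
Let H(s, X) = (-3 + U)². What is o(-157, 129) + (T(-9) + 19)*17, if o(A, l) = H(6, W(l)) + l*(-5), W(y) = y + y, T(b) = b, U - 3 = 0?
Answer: -475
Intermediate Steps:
U = 3 (U = 3 + 0 = 3)
W(y) = 2*y
H(s, X) = 0 (H(s, X) = (-3 + 3)² = 0² = 0)
o(A, l) = -5*l (o(A, l) = 0 + l*(-5) = 0 - 5*l = -5*l)
o(-157, 129) + (T(-9) + 19)*17 = -5*129 + (-9 + 19)*17 = -645 + 10*17 = -645 + 170 = -475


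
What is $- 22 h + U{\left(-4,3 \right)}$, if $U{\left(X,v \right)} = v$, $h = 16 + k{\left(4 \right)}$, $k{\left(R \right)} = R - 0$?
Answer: $-437$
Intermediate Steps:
$k{\left(R \right)} = R$ ($k{\left(R \right)} = R + 0 = R$)
$h = 20$ ($h = 16 + 4 = 20$)
$- 22 h + U{\left(-4,3 \right)} = \left(-22\right) 20 + 3 = -440 + 3 = -437$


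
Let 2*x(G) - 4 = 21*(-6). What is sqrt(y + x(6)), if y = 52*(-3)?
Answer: I*sqrt(217) ≈ 14.731*I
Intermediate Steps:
x(G) = -61 (x(G) = 2 + (21*(-6))/2 = 2 + (1/2)*(-126) = 2 - 63 = -61)
y = -156
sqrt(y + x(6)) = sqrt(-156 - 61) = sqrt(-217) = I*sqrt(217)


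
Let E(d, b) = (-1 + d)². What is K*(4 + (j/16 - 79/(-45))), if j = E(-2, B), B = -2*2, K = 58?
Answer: 131921/360 ≈ 366.45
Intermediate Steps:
B = -4
j = 9 (j = (-1 - 2)² = (-3)² = 9)
K*(4 + (j/16 - 79/(-45))) = 58*(4 + (9/16 - 79/(-45))) = 58*(4 + (9*(1/16) - 79*(-1/45))) = 58*(4 + (9/16 + 79/45)) = 58*(4 + 1669/720) = 58*(4549/720) = 131921/360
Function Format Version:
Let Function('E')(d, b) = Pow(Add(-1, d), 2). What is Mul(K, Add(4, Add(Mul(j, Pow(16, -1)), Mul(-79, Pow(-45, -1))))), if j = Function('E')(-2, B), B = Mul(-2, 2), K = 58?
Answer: Rational(131921, 360) ≈ 366.45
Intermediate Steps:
B = -4
j = 9 (j = Pow(Add(-1, -2), 2) = Pow(-3, 2) = 9)
Mul(K, Add(4, Add(Mul(j, Pow(16, -1)), Mul(-79, Pow(-45, -1))))) = Mul(58, Add(4, Add(Mul(9, Pow(16, -1)), Mul(-79, Pow(-45, -1))))) = Mul(58, Add(4, Add(Mul(9, Rational(1, 16)), Mul(-79, Rational(-1, 45))))) = Mul(58, Add(4, Add(Rational(9, 16), Rational(79, 45)))) = Mul(58, Add(4, Rational(1669, 720))) = Mul(58, Rational(4549, 720)) = Rational(131921, 360)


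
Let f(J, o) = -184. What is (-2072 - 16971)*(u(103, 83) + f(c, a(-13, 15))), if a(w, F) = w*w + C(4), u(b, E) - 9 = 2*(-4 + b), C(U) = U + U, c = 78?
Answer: -437989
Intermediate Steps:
C(U) = 2*U
u(b, E) = 1 + 2*b (u(b, E) = 9 + 2*(-4 + b) = 9 + (-8 + 2*b) = 1 + 2*b)
a(w, F) = 8 + w² (a(w, F) = w*w + 2*4 = w² + 8 = 8 + w²)
(-2072 - 16971)*(u(103, 83) + f(c, a(-13, 15))) = (-2072 - 16971)*((1 + 2*103) - 184) = -19043*((1 + 206) - 184) = -19043*(207 - 184) = -19043*23 = -437989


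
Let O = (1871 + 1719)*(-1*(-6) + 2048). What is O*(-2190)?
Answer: -16148753400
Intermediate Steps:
O = 7373860 (O = 3590*(6 + 2048) = 3590*2054 = 7373860)
O*(-2190) = 7373860*(-2190) = -16148753400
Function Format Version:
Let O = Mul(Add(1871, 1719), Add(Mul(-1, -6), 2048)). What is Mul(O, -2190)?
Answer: -16148753400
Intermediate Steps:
O = 7373860 (O = Mul(3590, Add(6, 2048)) = Mul(3590, 2054) = 7373860)
Mul(O, -2190) = Mul(7373860, -2190) = -16148753400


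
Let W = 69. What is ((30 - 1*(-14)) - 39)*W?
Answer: 345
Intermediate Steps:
((30 - 1*(-14)) - 39)*W = ((30 - 1*(-14)) - 39)*69 = ((30 + 14) - 39)*69 = (44 - 39)*69 = 5*69 = 345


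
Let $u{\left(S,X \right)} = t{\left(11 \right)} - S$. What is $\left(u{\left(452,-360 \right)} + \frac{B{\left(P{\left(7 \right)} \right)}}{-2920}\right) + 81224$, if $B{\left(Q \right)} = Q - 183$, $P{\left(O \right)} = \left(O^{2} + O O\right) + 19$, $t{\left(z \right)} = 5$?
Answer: $\frac{117934453}{1460} \approx 80777.0$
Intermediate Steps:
$P{\left(O \right)} = 19 + 2 O^{2}$ ($P{\left(O \right)} = \left(O^{2} + O^{2}\right) + 19 = 2 O^{2} + 19 = 19 + 2 O^{2}$)
$u{\left(S,X \right)} = 5 - S$
$B{\left(Q \right)} = -183 + Q$ ($B{\left(Q \right)} = Q - 183 = -183 + Q$)
$\left(u{\left(452,-360 \right)} + \frac{B{\left(P{\left(7 \right)} \right)}}{-2920}\right) + 81224 = \left(\left(5 - 452\right) + \frac{-183 + \left(19 + 2 \cdot 7^{2}\right)}{-2920}\right) + 81224 = \left(\left(5 - 452\right) + \left(-183 + \left(19 + 2 \cdot 49\right)\right) \left(- \frac{1}{2920}\right)\right) + 81224 = \left(-447 + \left(-183 + \left(19 + 98\right)\right) \left(- \frac{1}{2920}\right)\right) + 81224 = \left(-447 + \left(-183 + 117\right) \left(- \frac{1}{2920}\right)\right) + 81224 = \left(-447 - - \frac{33}{1460}\right) + 81224 = \left(-447 + \frac{33}{1460}\right) + 81224 = - \frac{652587}{1460} + 81224 = \frac{117934453}{1460}$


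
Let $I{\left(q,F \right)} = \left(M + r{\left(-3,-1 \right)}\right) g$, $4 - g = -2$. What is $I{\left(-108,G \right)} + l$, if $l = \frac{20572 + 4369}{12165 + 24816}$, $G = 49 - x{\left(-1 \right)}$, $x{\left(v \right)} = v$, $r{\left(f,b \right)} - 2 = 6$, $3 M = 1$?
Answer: $\frac{267713}{5283} \approx 50.674$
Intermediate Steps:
$M = \frac{1}{3}$ ($M = \frac{1}{3} \cdot 1 = \frac{1}{3} \approx 0.33333$)
$r{\left(f,b \right)} = 8$ ($r{\left(f,b \right)} = 2 + 6 = 8$)
$g = 6$ ($g = 4 - -2 = 4 + 2 = 6$)
$G = 50$ ($G = 49 - -1 = 49 + 1 = 50$)
$I{\left(q,F \right)} = 50$ ($I{\left(q,F \right)} = \left(\frac{1}{3} + 8\right) 6 = \frac{25}{3} \cdot 6 = 50$)
$l = \frac{3563}{5283}$ ($l = \frac{24941}{36981} = 24941 \cdot \frac{1}{36981} = \frac{3563}{5283} \approx 0.67443$)
$I{\left(-108,G \right)} + l = 50 + \frac{3563}{5283} = \frac{267713}{5283}$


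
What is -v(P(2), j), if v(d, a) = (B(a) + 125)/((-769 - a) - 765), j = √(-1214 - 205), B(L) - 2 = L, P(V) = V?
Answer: 196237/2354575 + 1407*I*√1419/2354575 ≈ 0.083343 + 0.02251*I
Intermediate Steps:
B(L) = 2 + L
j = I*√1419 (j = √(-1419) = I*√1419 ≈ 37.67*I)
v(d, a) = (127 + a)/(-1534 - a) (v(d, a) = ((2 + a) + 125)/((-769 - a) - 765) = (127 + a)/(-1534 - a))
-v(P(2), j) = -(-127 - I*√1419)/(1534 + I*√1419)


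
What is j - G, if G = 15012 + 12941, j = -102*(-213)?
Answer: -6227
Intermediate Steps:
j = 21726
G = 27953
j - G = 21726 - 1*27953 = 21726 - 27953 = -6227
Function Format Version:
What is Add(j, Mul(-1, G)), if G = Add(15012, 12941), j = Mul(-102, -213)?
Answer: -6227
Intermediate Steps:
j = 21726
G = 27953
Add(j, Mul(-1, G)) = Add(21726, Mul(-1, 27953)) = Add(21726, -27953) = -6227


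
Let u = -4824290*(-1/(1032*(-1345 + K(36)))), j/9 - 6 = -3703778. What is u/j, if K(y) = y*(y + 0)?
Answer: 2412145/842815541232 ≈ 2.8620e-6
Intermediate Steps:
K(y) = y² (K(y) = y*y = y²)
j = -33333948 (j = 54 + 9*(-3703778) = 54 - 33334002 = -33333948)
u = -2412145/25284 (u = -4824290*(-1/(1032*(-1345 + 36²))) = -4824290*(-1/(1032*(-1345 + 1296))) = -4824290/((-1032*(-49))) = -4824290/50568 = -4824290*1/50568 = -2412145/25284 ≈ -95.402)
u/j = -2412145/25284/(-33333948) = -2412145/25284*(-1/33333948) = 2412145/842815541232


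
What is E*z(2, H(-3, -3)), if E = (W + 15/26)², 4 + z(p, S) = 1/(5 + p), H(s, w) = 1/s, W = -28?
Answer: -13725963/4732 ≈ -2900.7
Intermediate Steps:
z(p, S) = -4 + 1/(5 + p)
E = 508369/676 (E = (-28 + 15/26)² = (-713/26)² = 508369/676 ≈ 752.03)
E*z(2, H(-3, -3)) = 508369*((-19 - 4*2)/(5 + 2))/676 = 508369*((-19 - 8)/7)/676 = 508369*((⅐)*(-27))/676 = (508369/676)*(-27/7) = -13725963/4732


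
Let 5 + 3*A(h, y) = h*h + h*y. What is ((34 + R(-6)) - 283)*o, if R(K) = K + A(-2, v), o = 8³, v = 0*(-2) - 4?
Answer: -388096/3 ≈ -1.2937e+5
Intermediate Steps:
v = -4 (v = 0 - 4 = -4)
o = 512
A(h, y) = -5/3 + h²/3 + h*y/3 (A(h, y) = -5/3 + (h*h + h*y)/3 = -5/3 + (h² + h*y)/3 = -5/3 + (h²/3 + h*y/3) = -5/3 + h²/3 + h*y/3)
R(K) = 7/3 + K (R(K) = K + (-5/3 + (⅓)*(-2)² + (⅓)*(-2)*(-4)) = K + (-5/3 + (⅓)*4 + 8/3) = K + (-5/3 + 4/3 + 8/3) = K + 7/3 = 7/3 + K)
((34 + R(-6)) - 283)*o = ((34 + (7/3 - 6)) - 283)*512 = ((34 - 11/3) - 283)*512 = (91/3 - 283)*512 = -758/3*512 = -388096/3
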